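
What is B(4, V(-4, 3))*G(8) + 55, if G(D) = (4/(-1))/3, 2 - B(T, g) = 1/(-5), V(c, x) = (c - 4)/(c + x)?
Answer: 781/15 ≈ 52.067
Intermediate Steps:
V(c, x) = (-4 + c)/(c + x)
B(T, g) = 11/5 (B(T, g) = 2 - 1/(-5) = 2 - 1*(-⅕) = 2 + ⅕ = 11/5)
G(D) = -4/3 (G(D) = (4*(-1))*(⅓) = -4*⅓ = -4/3)
B(4, V(-4, 3))*G(8) + 55 = (11/5)*(-4/3) + 55 = -44/15 + 55 = 781/15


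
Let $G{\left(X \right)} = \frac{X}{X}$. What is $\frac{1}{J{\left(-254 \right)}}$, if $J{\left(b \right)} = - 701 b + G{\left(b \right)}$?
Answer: $\frac{1}{178055} \approx 5.6162 \cdot 10^{-6}$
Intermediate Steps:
$G{\left(X \right)} = 1$
$J{\left(b \right)} = 1 - 701 b$ ($J{\left(b \right)} = - 701 b + 1 = 1 - 701 b$)
$\frac{1}{J{\left(-254 \right)}} = \frac{1}{1 - -178054} = \frac{1}{1 + 178054} = \frac{1}{178055}$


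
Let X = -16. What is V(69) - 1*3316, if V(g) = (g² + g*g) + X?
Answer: 6190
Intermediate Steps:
V(g) = -16 + 2*g² (V(g) = (g² + g*g) - 16 = (g² + g²) - 16 = 2*g² - 16 = -16 + 2*g²)
V(69) - 1*3316 = (-16 + 2*69²) - 1*3316 = (-16 + 2*4761) - 3316 = (-16 + 9522) - 3316 = 9506 - 3316 = 6190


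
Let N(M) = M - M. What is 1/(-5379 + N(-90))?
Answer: -1/5379 ≈ -0.00018591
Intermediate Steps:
N(M) = 0
1/(-5379 + N(-90)) = 1/(-5379 + 0) = 1/(-5379) = -1/5379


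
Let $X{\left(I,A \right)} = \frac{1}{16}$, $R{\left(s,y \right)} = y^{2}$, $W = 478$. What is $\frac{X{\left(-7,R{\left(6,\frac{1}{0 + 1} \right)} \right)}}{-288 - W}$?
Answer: $- \frac{1}{12256} \approx -8.1593 \cdot 10^{-5}$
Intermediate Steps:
$X{\left(I,A \right)} = \frac{1}{16}$
$\frac{X{\left(-7,R{\left(6,\frac{1}{0 + 1} \right)} \right)}}{-288 - W} = \frac{1}{16 \left(-288 - 478\right)} = \frac{1}{16 \left(-766\right)} = \frac{1}{16} \left(- \frac{1}{766}\right) = - \frac{1}{12256}$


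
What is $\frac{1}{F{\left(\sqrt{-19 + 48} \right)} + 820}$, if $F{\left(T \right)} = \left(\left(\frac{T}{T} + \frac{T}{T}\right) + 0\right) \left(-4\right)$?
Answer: $\frac{1}{812} \approx 0.0012315$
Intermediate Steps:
$F{\left(T \right)} = -8$ ($F{\left(T \right)} = \left(\left(1 + 1\right) + 0\right) \left(-4\right) = \left(2 + 0\right) \left(-4\right) = 2 \left(-4\right) = -8$)
$\frac{1}{F{\left(\sqrt{-19 + 48} \right)} + 820} = \frac{1}{-8 + 820} = \frac{1}{812}$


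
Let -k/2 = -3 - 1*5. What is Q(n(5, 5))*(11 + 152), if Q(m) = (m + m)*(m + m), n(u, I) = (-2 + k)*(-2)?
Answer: 511168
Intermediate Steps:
k = 16 (k = -2*(-3 - 1*5) = -2*(-3 - 5) = -2*(-8) = 16)
n(u, I) = -28 (n(u, I) = (-2 + 16)*(-2) = 14*(-2) = -28)
Q(m) = 4*m**2 (Q(m) = (2*m)*(2*m) = 4*m**2)
Q(n(5, 5))*(11 + 152) = (4*(-28)**2)*(11 + 152) = (4*784)*163 = 3136*163 = 511168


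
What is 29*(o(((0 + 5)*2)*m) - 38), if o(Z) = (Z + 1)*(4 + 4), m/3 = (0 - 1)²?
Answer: 6090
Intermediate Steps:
m = 3 (m = 3*(0 - 1)² = 3*(-1)² = 3*1 = 3)
o(Z) = 8 + 8*Z (o(Z) = (1 + Z)*8 = 8 + 8*Z)
29*(o(((0 + 5)*2)*m) - 38) = 29*((8 + 8*(((0 + 5)*2)*3)) - 38) = 29*((8 + 8*((5*2)*3)) - 38) = 29*((8 + 8*(10*3)) - 38) = 29*((8 + 8*30) - 38) = 29*((8 + 240) - 38) = 29*(248 - 38) = 29*210 = 6090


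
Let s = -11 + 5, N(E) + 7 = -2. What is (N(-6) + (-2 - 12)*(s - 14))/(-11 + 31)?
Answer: 271/20 ≈ 13.550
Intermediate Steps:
N(E) = -9 (N(E) = -7 - 2 = -9)
s = -6
(N(-6) + (-2 - 12)*(s - 14))/(-11 + 31) = (-9 + (-2 - 12)*(-6 - 14))/(-11 + 31) = (-9 - 14*(-20))/20 = (-9 + 280)/20 = (1/20)*271 = 271/20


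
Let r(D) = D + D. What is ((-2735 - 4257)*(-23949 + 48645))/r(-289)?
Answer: 86337216/289 ≈ 2.9874e+5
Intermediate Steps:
r(D) = 2*D
((-2735 - 4257)*(-23949 + 48645))/r(-289) = ((-2735 - 4257)*(-23949 + 48645))/((2*(-289))) = -6992*24696/(-578) = -172674432*(-1/578) = 86337216/289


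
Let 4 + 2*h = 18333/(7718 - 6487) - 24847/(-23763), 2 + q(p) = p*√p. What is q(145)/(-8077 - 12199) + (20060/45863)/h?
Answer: 2978494312746623/40593802818360014 - 145*√145/20276 ≈ -0.012740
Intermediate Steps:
q(p) = -2 + p^(3/2) (q(p) = -2 + p*√p = -2 + p^(3/2))
h = 174612362/29252253 (h = -2 + (18333/(7718 - 6487) - 24847/(-23763))/2 = -2 + (18333/1231 - 24847*(-1/23763))/2 = -2 + (18333*(1/1231) + 24847/23763)/2 = -2 + (18333/1231 + 24847/23763)/2 = -2 + (½)*(466233736/29252253) = -2 + 233116868/29252253 = 174612362/29252253 ≈ 5.9692)
q(145)/(-8077 - 12199) + (20060/45863)/h = (-2 + 145^(3/2))/(-8077 - 12199) + (20060/45863)/(174612362/29252253) = (-2 + 145*√145)/(-20276) + (20060*(1/45863))*(29252253/174612362) = (-2 + 145*√145)*(-1/20276) + (20060/45863)*(29252253/174612362) = (1/10138 - 145*√145/20276) + 293400097590/4004123379203 = 2978494312746623/40593802818360014 - 145*√145/20276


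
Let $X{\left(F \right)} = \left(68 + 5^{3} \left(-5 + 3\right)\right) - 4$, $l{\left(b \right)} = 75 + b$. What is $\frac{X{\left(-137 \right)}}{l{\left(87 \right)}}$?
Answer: $- \frac{31}{27} \approx -1.1481$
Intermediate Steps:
$X{\left(F \right)} = -186$ ($X{\left(F \right)} = \left(68 + 125 \left(-2\right)\right) - 4 = \left(68 - 250\right) - 4 = -182 - 4 = -186$)
$\frac{X{\left(-137 \right)}}{l{\left(87 \right)}} = - \frac{186}{75 + 87} = - \frac{186}{162} = \left(-186\right) \frac{1}{162} = - \frac{31}{27}$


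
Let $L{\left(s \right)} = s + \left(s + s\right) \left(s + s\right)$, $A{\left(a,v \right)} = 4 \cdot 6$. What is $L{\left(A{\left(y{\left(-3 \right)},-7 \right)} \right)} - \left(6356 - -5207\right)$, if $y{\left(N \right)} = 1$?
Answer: $-9235$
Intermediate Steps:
$A{\left(a,v \right)} = 24$
$L{\left(s \right)} = s + 4 s^{2}$ ($L{\left(s \right)} = s + 2 s 2 s = s + 4 s^{2}$)
$L{\left(A{\left(y{\left(-3 \right)},-7 \right)} \right)} - \left(6356 - -5207\right) = 24 \left(1 + 4 \cdot 24\right) - \left(6356 - -5207\right) = 24 \left(1 + 96\right) - \left(6356 + 5207\right) = 24 \cdot 97 - 11563 = 2328 - 11563 = -9235$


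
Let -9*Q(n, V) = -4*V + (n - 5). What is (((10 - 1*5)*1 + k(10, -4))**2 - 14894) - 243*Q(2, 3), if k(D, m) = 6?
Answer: -15178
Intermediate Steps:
Q(n, V) = 5/9 - n/9 + 4*V/9 (Q(n, V) = -(-4*V + (n - 5))/9 = -(-4*V + (-5 + n))/9 = -(-5 + n - 4*V)/9 = 5/9 - n/9 + 4*V/9)
(((10 - 1*5)*1 + k(10, -4))**2 - 14894) - 243*Q(2, 3) = (((10 - 1*5)*1 + 6)**2 - 14894) - 243*(5/9 - 1/9*2 + (4/9)*3) = (((10 - 5)*1 + 6)**2 - 14894) - 243*(5/9 - 2/9 + 4/3) = ((5*1 + 6)**2 - 14894) - 243*5/3 = ((5 + 6)**2 - 14894) - 405 = (11**2 - 14894) - 405 = (121 - 14894) - 405 = -14773 - 405 = -15178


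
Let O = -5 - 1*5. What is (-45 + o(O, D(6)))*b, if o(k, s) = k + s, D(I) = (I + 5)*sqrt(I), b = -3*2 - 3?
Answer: 495 - 99*sqrt(6) ≈ 252.50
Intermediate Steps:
b = -9 (b = -6 - 3 = -9)
O = -10 (O = -5 - 5 = -10)
D(I) = sqrt(I)*(5 + I) (D(I) = (5 + I)*sqrt(I) = sqrt(I)*(5 + I))
(-45 + o(O, D(6)))*b = (-45 + (-10 + sqrt(6)*(5 + 6)))*(-9) = (-45 + (-10 + sqrt(6)*11))*(-9) = (-45 + (-10 + 11*sqrt(6)))*(-9) = (-55 + 11*sqrt(6))*(-9) = 495 - 99*sqrt(6)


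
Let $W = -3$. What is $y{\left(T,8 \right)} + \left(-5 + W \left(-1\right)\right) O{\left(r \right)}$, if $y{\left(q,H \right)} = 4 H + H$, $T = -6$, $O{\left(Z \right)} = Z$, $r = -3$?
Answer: $46$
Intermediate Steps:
$y{\left(q,H \right)} = 5 H$
$y{\left(T,8 \right)} + \left(-5 + W \left(-1\right)\right) O{\left(r \right)} = 5 \cdot 8 + \left(-5 - -3\right) \left(-3\right) = 40 + \left(-5 + 3\right) \left(-3\right) = 40 - -6 = 40 + 6 = 46$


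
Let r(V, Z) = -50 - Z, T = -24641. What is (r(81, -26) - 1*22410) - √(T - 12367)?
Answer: -22434 - 12*I*√257 ≈ -22434.0 - 192.37*I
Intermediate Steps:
(r(81, -26) - 1*22410) - √(T - 12367) = ((-50 - 1*(-26)) - 1*22410) - √(-24641 - 12367) = ((-50 + 26) - 22410) - √(-37008) = (-24 - 22410) - 12*I*√257 = -22434 - 12*I*√257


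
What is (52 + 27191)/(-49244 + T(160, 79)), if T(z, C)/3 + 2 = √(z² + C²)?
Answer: -1341717750/2425275931 - 81729*√31841/2425275931 ≈ -0.55924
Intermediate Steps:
T(z, C) = -6 + 3*√(C² + z²) (T(z, C) = -6 + 3*√(z² + C²) = -6 + 3*√(C² + z²))
(52 + 27191)/(-49244 + T(160, 79)) = (52 + 27191)/(-49244 + (-6 + 3*√(79² + 160²))) = 27243/(-49244 + (-6 + 3*√(6241 + 25600))) = 27243/(-49244 + (-6 + 3*√31841)) = 27243/(-49250 + 3*√31841)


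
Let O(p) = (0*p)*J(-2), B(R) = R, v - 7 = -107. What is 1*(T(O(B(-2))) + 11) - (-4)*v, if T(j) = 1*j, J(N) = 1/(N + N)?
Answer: -389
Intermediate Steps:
v = -100 (v = 7 - 107 = -100)
J(N) = 1/(2*N)
O(p) = 0 (O(p) = (0*p)*((1/2)/(-2)) = 0*((1/2)*(-1/2)) = 0*(-1/4) = 0)
T(j) = j
1*(T(O(B(-2))) + 11) - (-4)*v = 1*(0 + 11) - (-4)*(-100) = 1*11 - 1*400 = 11 - 400 = -389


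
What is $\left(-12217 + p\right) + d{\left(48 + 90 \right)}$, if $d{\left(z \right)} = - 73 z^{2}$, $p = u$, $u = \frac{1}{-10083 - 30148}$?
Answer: $- \frac{56421121100}{40231} \approx -1.4024 \cdot 10^{6}$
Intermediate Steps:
$u = - \frac{1}{40231}$ ($u = \frac{1}{-40231} = - \frac{1}{40231} \approx -2.4856 \cdot 10^{-5}$)
$p = - \frac{1}{40231} \approx -2.4856 \cdot 10^{-5}$
$\left(-12217 + p\right) + d{\left(48 + 90 \right)} = \left(-12217 - \frac{1}{40231}\right) - 73 \left(48 + 90\right)^{2} = - \frac{491502128}{40231} - 73 \cdot 138^{2} = - \frac{491502128}{40231} - 1390212 = - \frac{56421121100}{40231}$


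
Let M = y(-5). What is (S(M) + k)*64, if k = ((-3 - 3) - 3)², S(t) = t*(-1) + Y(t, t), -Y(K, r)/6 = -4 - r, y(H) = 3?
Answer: 7680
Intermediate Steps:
M = 3
Y(K, r) = 24 + 6*r (Y(K, r) = -6*(-4 - r) = 24 + 6*r)
S(t) = 24 + 5*t (S(t) = t*(-1) + (24 + 6*t) = -t + (24 + 6*t) = 24 + 5*t)
k = 81 (k = (-6 - 3)² = (-9)² = 81)
(S(M) + k)*64 = ((24 + 5*3) + 81)*64 = ((24 + 15) + 81)*64 = (39 + 81)*64 = 120*64 = 7680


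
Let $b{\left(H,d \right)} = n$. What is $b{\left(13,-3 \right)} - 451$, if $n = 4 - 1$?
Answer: $-448$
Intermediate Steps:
$n = 3$
$b{\left(H,d \right)} = 3$
$b{\left(13,-3 \right)} - 451 = 3 - 451 = -448$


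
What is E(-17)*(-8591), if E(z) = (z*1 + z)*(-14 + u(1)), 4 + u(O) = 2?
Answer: -4673504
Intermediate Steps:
u(O) = -2 (u(O) = -4 + 2 = -2)
E(z) = -32*z (E(z) = (z*1 + z)*(-14 - 2) = (z + z)*(-16) = (2*z)*(-16) = -32*z)
E(-17)*(-8591) = -32*(-17)*(-8591) = 544*(-8591) = -4673504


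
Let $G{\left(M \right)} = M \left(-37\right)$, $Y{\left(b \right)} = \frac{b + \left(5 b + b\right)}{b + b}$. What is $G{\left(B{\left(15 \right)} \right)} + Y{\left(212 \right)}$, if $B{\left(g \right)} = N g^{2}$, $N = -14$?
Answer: $\frac{233107}{2} \approx 1.1655 \cdot 10^{5}$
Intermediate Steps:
$Y{\left(b \right)} = \frac{7}{2}$ ($Y{\left(b \right)} = \frac{b + 6 b}{2 b} = 7 b \frac{1}{2 b} = \frac{7}{2}$)
$B{\left(g \right)} = - 14 g^{2}$
$G{\left(M \right)} = - 37 M$
$G{\left(B{\left(15 \right)} \right)} + Y{\left(212 \right)} = - 37 \left(- 14 \cdot 15^{2}\right) + \frac{7}{2} = - 37 \left(\left(-14\right) 225\right) + \frac{7}{2} = \left(-37\right) \left(-3150\right) + \frac{7}{2} = 116550 + \frac{7}{2} = \frac{233107}{2}$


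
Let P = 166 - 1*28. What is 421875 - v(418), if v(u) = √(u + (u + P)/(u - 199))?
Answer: 421875 - √20169462/219 ≈ 4.2185e+5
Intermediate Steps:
P = 138 (P = 166 - 28 = 138)
v(u) = √(u + (138 + u)/(-199 + u)) (v(u) = √(u + (u + 138)/(u - 199)) = √(u + (138 + u)/(-199 + u)))
421875 - v(418) = 421875 - √((138 + 418 + 418*(-199 + 418))/(-199 + 418)) = 421875 - √((138 + 418 + 418*219)/219) = 421875 - √((138 + 418 + 91542)/219) = 421875 - √((1/219)*92098) = 421875 - √(92098/219) = 421875 - √20169462/219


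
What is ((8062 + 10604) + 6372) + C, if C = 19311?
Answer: 44349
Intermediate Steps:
((8062 + 10604) + 6372) + C = ((8062 + 10604) + 6372) + 19311 = (18666 + 6372) + 19311 = 25038 + 19311 = 44349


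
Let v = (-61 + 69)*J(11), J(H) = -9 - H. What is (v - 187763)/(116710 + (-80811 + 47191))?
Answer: -187923/83090 ≈ -2.2617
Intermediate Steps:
v = -160 (v = (-61 + 69)*(-9 - 1*11) = 8*(-9 - 11) = 8*(-20) = -160)
(v - 187763)/(116710 + (-80811 + 47191)) = (-160 - 187763)/(116710 + (-80811 + 47191)) = -187923/(116710 - 33620) = -187923/83090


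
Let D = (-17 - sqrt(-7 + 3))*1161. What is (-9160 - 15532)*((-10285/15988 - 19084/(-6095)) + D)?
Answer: 11871087948305219/24361715 + 57334824*I ≈ 4.8728e+8 + 5.7335e+7*I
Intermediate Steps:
D = -19737 - 2322*I (D = (-17 - sqrt(-4))*1161 = (-17 - 2*I)*1161 = -19737 - 2322*I ≈ -19737.0 - 2322.0*I)
(-9160 - 15532)*((-10285/15988 - 19084/(-6095)) + D) = (-9160 - 15532)*((-10285/15988 - 19084/(-6095)) + (-19737 - 2322*I)) = -24692*((-10285*1/15988 - 19084*(-1/6095)) + (-19737 - 2322*I)) = -24692*((-10285/15988 + 19084/6095) + (-19737 - 2322*I)) = -24692*(242427917/97446860 + (-19737 - 2322*I)) = -24692*(-1923066247903/97446860 - 2322*I) = 11871087948305219/24361715 + 57334824*I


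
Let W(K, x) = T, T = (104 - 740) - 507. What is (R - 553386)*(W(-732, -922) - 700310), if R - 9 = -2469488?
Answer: 2120397722845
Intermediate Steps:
T = -1143 (T = -636 - 507 = -1143)
W(K, x) = -1143
R = -2469479 (R = 9 - 2469488 = -2469479)
(R - 553386)*(W(-732, -922) - 700310) = (-2469479 - 553386)*(-1143 - 700310) = -3022865*(-701453) = 2120397722845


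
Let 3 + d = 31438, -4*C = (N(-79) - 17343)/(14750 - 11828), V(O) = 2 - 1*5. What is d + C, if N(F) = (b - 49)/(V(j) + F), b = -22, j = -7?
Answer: 30129229015/958416 ≈ 31436.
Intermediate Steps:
V(O) = -3 (V(O) = 2 - 5 = -3)
N(F) = -71/(-3 + F) (N(F) = (-22 - 49)/(-3 + F) = -71/(-3 + F))
C = 1422055/958416 (C = -(-71/(-3 - 79) - 17343)/(4*(14750 - 11828)) = -(-71/(-82) - 17343)/(4*2922) = -(-71*(-1/82) - 17343)/(4*2922) = -(71/82 - 17343)/(4*2922) = -(-1422055)/(328*2922) = -¼*(-1422055/239604) = 1422055/958416 ≈ 1.4838)
d = 31435 (d = -3 + 31438 = 31435)
d + C = 31435 + 1422055/958416 = 30129229015/958416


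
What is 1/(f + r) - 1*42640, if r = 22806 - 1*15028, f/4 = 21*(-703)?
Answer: -2186323361/51274 ≈ -42640.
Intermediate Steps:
f = -59052 (f = 4*(21*(-703)) = 4*(-14763) = -59052)
r = 7778 (r = 22806 - 15028 = 7778)
1/(f + r) - 1*42640 = 1/(-59052 + 7778) - 1*42640 = 1/(-51274) - 42640 = -1/51274 - 42640 = -2186323361/51274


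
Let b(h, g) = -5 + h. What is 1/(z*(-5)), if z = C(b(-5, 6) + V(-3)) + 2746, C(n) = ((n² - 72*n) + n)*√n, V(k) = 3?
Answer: I/(10*(-1373*I + 273*√7)) ≈ -5.7046e-5 + 3.001e-5*I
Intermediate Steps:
C(n) = √n*(n² - 71*n) (C(n) = (n² - 71*n)*√n = √n*(n² - 71*n))
z = 2746 + 546*I*√7 (z = ((-5 - 5) + 3)^(3/2)*(-71 + ((-5 - 5) + 3)) + 2746 = (-10 + 3)^(3/2)*(-71 + (-10 + 3)) + 2746 = (-7)^(3/2)*(-71 - 7) + 2746 = -7*I*√7*(-78) + 2746 = 546*I*√7 + 2746 = 2746 + 546*I*√7 ≈ 2746.0 + 1444.6*I)
1/(z*(-5)) = 1/((2746 + 546*I*√7)*(-5)) = 1/(-13730 - 2730*I*√7)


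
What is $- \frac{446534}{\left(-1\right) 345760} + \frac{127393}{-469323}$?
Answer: $\frac{82760636401}{81136560240} \approx 1.02$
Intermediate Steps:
$- \frac{446534}{\left(-1\right) 345760} + \frac{127393}{-469323} = - \frac{446534}{-345760} + 127393 \left(- \frac{1}{469323}\right) = \left(-446534\right) \left(- \frac{1}{345760}\right) - \frac{127393}{469323} = \frac{223267}{172880} - \frac{127393}{469323} = \frac{82760636401}{81136560240}$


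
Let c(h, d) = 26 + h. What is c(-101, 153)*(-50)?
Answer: 3750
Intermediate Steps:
c(-101, 153)*(-50) = (26 - 101)*(-50) = -75*(-50) = 3750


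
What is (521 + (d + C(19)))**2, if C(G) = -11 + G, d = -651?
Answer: 14884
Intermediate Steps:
(521 + (d + C(19)))**2 = (521 + (-651 + (-11 + 19)))**2 = (521 + (-651 + 8))**2 = (521 - 643)**2 = (-122)**2 = 14884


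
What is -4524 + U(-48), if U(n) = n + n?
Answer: -4620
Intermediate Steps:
U(n) = 2*n
-4524 + U(-48) = -4524 + 2*(-48) = -4524 - 96 = -4620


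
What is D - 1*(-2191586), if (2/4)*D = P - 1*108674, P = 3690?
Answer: 1981618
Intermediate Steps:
D = -209968 (D = 2*(3690 - 1*108674) = 2*(3690 - 108674) = 2*(-104984) = -209968)
D - 1*(-2191586) = -209968 - 1*(-2191586) = -209968 + 2191586 = 1981618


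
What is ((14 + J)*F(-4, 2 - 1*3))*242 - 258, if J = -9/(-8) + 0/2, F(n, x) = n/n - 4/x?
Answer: 72173/4 ≈ 18043.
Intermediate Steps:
F(n, x) = 1 - 4/x
J = 9/8 (J = -9*(-1/8) + 0*(1/2) = 9/8 + 0 = 9/8 ≈ 1.1250)
((14 + J)*F(-4, 2 - 1*3))*242 - 258 = ((14 + 9/8)*((-4 + (2 - 1*3))/(2 - 1*3)))*242 - 258 = (121*((-4 + (2 - 3))/(2 - 3))/8)*242 - 258 = (121*((-4 - 1)/(-1))/8)*242 - 258 = (121*(-1*(-5))/8)*242 - 258 = ((121/8)*5)*242 - 258 = (605/8)*242 - 258 = 73205/4 - 258 = 72173/4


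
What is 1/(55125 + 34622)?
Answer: 1/89747 ≈ 1.1142e-5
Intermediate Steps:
1/(55125 + 34622) = 1/89747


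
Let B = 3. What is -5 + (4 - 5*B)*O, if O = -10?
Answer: 105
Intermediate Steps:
-5 + (4 - 5*B)*O = -5 + (4 - 5*3)*(-10) = -5 + (4 - 15)*(-10) = -5 - 11*(-10) = -5 + 110 = 105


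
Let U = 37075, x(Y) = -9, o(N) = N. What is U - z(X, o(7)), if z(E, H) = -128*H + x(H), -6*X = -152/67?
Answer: 37980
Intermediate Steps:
X = 76/201 (X = -(-76)/(3*67) = -⅙*(-152/67) = 76/201 ≈ 0.37811)
z(E, H) = -9 - 128*H (z(E, H) = -128*H - 9 = -9 - 128*H)
U - z(X, o(7)) = 37075 - (-9 - 128*7) = 37075 - (-9 - 896) = 37075 - 1*(-905) = 37075 + 905 = 37980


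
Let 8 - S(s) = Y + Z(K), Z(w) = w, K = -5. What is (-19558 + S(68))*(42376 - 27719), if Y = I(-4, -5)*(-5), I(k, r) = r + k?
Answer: -287130630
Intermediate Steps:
I(k, r) = k + r
Y = 45 (Y = (-4 - 5)*(-5) = -9*(-5) = 45)
S(s) = -32 (S(s) = 8 - (45 - 5) = 8 - 1*40 = 8 - 40 = -32)
(-19558 + S(68))*(42376 - 27719) = (-19558 - 32)*(42376 - 27719) = -19590*14657 = -287130630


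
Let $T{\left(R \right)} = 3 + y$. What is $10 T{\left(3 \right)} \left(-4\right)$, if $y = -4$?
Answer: $40$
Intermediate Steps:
$T{\left(R \right)} = -1$ ($T{\left(R \right)} = 3 - 4 = -1$)
$10 T{\left(3 \right)} \left(-4\right) = 10 \left(-1\right) \left(-4\right) = \left(-10\right) \left(-4\right) = 40$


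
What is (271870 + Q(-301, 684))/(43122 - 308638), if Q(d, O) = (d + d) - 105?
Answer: -271163/265516 ≈ -1.0213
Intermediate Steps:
Q(d, O) = -105 + 2*d (Q(d, O) = 2*d - 105 = -105 + 2*d)
(271870 + Q(-301, 684))/(43122 - 308638) = (271870 + (-105 + 2*(-301)))/(43122 - 308638) = (271870 + (-105 - 602))/(-265516) = (271870 - 707)*(-1/265516) = 271163*(-1/265516) = -271163/265516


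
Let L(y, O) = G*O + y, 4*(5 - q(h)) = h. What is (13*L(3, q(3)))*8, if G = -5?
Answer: -1898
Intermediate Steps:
q(h) = 5 - h/4
L(y, O) = y - 5*O (L(y, O) = -5*O + y = y - 5*O)
(13*L(3, q(3)))*8 = (13*(3 - 5*(5 - ¼*3)))*8 = (13*(3 - 5*(5 - ¾)))*8 = (13*(3 - 5*17/4))*8 = (13*(3 - 85/4))*8 = (13*(-73/4))*8 = -949/4*8 = -1898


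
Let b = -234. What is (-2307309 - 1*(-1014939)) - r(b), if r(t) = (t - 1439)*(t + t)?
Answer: -2075334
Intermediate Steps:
r(t) = 2*t*(-1439 + t) (r(t) = (-1439 + t)*(2*t) = 2*t*(-1439 + t))
(-2307309 - 1*(-1014939)) - r(b) = (-2307309 - 1*(-1014939)) - 2*(-234)*(-1439 - 234) = (-2307309 + 1014939) - 2*(-234)*(-1673) = -1292370 - 1*782964 = -1292370 - 782964 = -2075334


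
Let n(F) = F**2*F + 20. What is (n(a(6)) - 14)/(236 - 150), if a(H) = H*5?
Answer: 13503/43 ≈ 314.02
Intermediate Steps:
a(H) = 5*H
n(F) = 20 + F**3 (n(F) = F**3 + 20 = 20 + F**3)
(n(a(6)) - 14)/(236 - 150) = ((20 + (5*6)**3) - 14)/(236 - 150) = ((20 + 30**3) - 14)/86 = ((20 + 27000) - 14)*(1/86) = (27020 - 14)*(1/86) = 27006*(1/86) = 13503/43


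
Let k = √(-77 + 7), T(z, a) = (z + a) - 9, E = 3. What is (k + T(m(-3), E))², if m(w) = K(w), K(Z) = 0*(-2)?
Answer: (-6 + I*√70)² ≈ -34.0 - 100.4*I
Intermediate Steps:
K(Z) = 0
m(w) = 0
T(z, a) = -9 + a + z (T(z, a) = (a + z) - 9 = -9 + a + z)
k = I*√70 (k = √(-70) = I*√70 ≈ 8.3666*I)
(k + T(m(-3), E))² = (I*√70 + (-9 + 3 + 0))² = (I*√70 - 6)² = (-6 + I*√70)²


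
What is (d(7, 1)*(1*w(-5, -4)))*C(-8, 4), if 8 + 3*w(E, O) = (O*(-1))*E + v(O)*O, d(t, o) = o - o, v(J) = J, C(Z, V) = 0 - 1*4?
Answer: 0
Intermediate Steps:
C(Z, V) = -4 (C(Z, V) = 0 - 4 = -4)
d(t, o) = 0
w(E, O) = -8/3 + O**2/3 - E*O/3 (w(E, O) = -8/3 + ((O*(-1))*E + O*O)/3 = -8/3 + ((-O)*E + O**2)/3 = -8/3 + (-E*O + O**2)/3 = -8/3 + (O**2 - E*O)/3 = -8/3 + (O**2/3 - E*O/3) = -8/3 + O**2/3 - E*O/3)
(d(7, 1)*(1*w(-5, -4)))*C(-8, 4) = (0*(1*(-8/3 + (1/3)*(-4)**2 - 1/3*(-5)*(-4))))*(-4) = (0*(1*(-8/3 + (1/3)*16 - 20/3)))*(-4) = (0*(1*(-8/3 + 16/3 - 20/3)))*(-4) = (0*(1*(-4)))*(-4) = (0*(-4))*(-4) = 0*(-4) = 0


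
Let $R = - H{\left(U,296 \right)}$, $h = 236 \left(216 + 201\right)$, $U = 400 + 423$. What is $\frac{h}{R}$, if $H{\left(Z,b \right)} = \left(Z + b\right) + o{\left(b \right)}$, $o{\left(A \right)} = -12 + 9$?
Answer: $- \frac{8201}{93} \approx -88.183$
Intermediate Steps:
$U = 823$
$o{\left(A \right)} = -3$
$H{\left(Z,b \right)} = -3 + Z + b$ ($H{\left(Z,b \right)} = \left(Z + b\right) - 3 = -3 + Z + b$)
$h = 98412$ ($h = 236 \cdot 417 = 98412$)
$R = -1116$ ($R = - (-3 + 823 + 296) = \left(-1\right) 1116 = -1116$)
$\frac{h}{R} = \frac{98412}{-1116} = 98412 \left(- \frac{1}{1116}\right) = - \frac{8201}{93}$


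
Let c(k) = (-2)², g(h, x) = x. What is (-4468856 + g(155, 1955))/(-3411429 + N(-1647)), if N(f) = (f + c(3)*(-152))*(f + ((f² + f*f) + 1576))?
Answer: 4466901/12237117914 ≈ 0.00036503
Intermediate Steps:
c(k) = 4
N(f) = (-608 + f)*(1576 + f + 2*f²) (N(f) = (f + 4*(-152))*(f + ((f² + f*f) + 1576)) = (f - 608)*(f + ((f² + f²) + 1576)) = (-608 + f)*(f + (2*f² + 1576)) = (-608 + f)*(f + (1576 + 2*f²)) = (-608 + f)*(1576 + f + 2*f²))
(-4468856 + g(155, 1955))/(-3411429 + N(-1647)) = (-4468856 + 1955)/(-3411429 + (-958208 - 1215*(-1647)² + 2*(-1647)³ + 968*(-1647))) = -4466901/(-3411429 + (-958208 - 1215*2712609 + 2*(-4467667023) - 1594296)) = -4466901/(-3411429 + (-958208 - 3295819935 - 8935334046 - 1594296)) = -4466901/(-3411429 - 12233706485) = -4466901/(-12237117914) = -4466901*(-1/12237117914) = 4466901/12237117914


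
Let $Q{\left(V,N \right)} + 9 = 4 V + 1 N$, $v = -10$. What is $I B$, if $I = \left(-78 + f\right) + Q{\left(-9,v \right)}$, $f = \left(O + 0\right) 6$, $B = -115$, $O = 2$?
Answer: $13915$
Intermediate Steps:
$f = 12$ ($f = \left(2 + 0\right) 6 = 2 \cdot 6 = 12$)
$Q{\left(V,N \right)} = -9 + N + 4 V$ ($Q{\left(V,N \right)} = -9 + \left(4 V + 1 N\right) = -9 + \left(4 V + N\right) = -9 + \left(N + 4 V\right) = -9 + N + 4 V$)
$I = -121$ ($I = \left(-78 + 12\right) - 55 = -66 - 55 = -121$)
$I B = \left(-121\right) \left(-115\right) = 13915$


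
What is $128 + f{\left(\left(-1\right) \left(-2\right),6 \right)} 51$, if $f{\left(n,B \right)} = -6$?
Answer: $-178$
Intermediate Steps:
$128 + f{\left(\left(-1\right) \left(-2\right),6 \right)} 51 = 128 - 306 = -178$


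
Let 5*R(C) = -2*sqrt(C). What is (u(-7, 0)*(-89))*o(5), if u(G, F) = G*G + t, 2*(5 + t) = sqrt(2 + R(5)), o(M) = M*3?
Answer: -58740 - 267*sqrt(50 - 10*sqrt(5))/2 ≈ -59442.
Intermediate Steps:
R(C) = -2*sqrt(C)/5 (R(C) = (-2*sqrt(C))/5 = -2*sqrt(C)/5)
o(M) = 3*M
t = -5 + sqrt(2 - 2*sqrt(5)/5)/2 ≈ -4.4743
u(G, F) = -5 + G**2 + sqrt(50 - 10*sqrt(5))/10 (u(G, F) = G*G + (-5 + sqrt(50 - 10*sqrt(5))/10) = G**2 + (-5 + sqrt(50 - 10*sqrt(5))/10) = -5 + G**2 + sqrt(50 - 10*sqrt(5))/10)
(u(-7, 0)*(-89))*o(5) = ((-5 + (-7)**2 + sqrt(50 - 10*sqrt(5))/10)*(-89))*(3*5) = ((-5 + 49 + sqrt(50 - 10*sqrt(5))/10)*(-89))*15 = ((44 + sqrt(50 - 10*sqrt(5))/10)*(-89))*15 = (-3916 - 89*sqrt(50 - 10*sqrt(5))/10)*15 = -58740 - 267*sqrt(50 - 10*sqrt(5))/2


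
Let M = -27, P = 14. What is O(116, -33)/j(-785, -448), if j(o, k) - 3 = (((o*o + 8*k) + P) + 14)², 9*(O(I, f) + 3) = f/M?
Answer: -58/7601106897171 ≈ -7.6305e-12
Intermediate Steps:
O(I, f) = -3 - f/243 (O(I, f) = -3 + (f/(-27))/9 = -3 + (f*(-1/27))/9 = -3 + (-f/27)/9 = -3 - f/243)
j(o, k) = 3 + (28 + o² + 8*k)² (j(o, k) = 3 + (((o*o + 8*k) + 14) + 14)² = 3 + (((o² + 8*k) + 14) + 14)² = 3 + ((14 + o² + 8*k) + 14)² = 3 + (28 + o² + 8*k)²)
O(116, -33)/j(-785, -448) = (-3 - 1/243*(-33))/(3 + (28 + (-785)² + 8*(-448))²) = (-3 + 11/81)/(3 + (28 + 616225 - 3584)²) = -232/(81*(3 + 612669²)) = -232/(81*(3 + 375363303561)) = -232/81/375363303564 = -232/81*1/375363303564 = -58/7601106897171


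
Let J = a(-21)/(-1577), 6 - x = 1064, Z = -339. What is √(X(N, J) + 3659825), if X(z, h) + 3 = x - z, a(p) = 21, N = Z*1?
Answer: 723*√7 ≈ 1912.9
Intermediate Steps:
N = -339 (N = -339*1 = -339)
x = -1058 (x = 6 - 1*1064 = 6 - 1064 = -1058)
J = -21/1577 (J = 21/(-1577) = 21*(-1/1577) = -21/1577 ≈ -0.013316)
X(z, h) = -1061 - z (X(z, h) = -3 + (-1058 - z) = -1061 - z)
√(X(N, J) + 3659825) = √((-1061 - 1*(-339)) + 3659825) = √((-1061 + 339) + 3659825) = √(-722 + 3659825) = √3659103 = 723*√7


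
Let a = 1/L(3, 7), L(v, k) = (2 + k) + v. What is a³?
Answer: 1/1728 ≈ 0.00057870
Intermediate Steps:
L(v, k) = 2 + k + v
a = 1/12 (a = 1/(2 + 7 + 3) = 1/12 ≈ 0.083333)
a³ = (1/12)³ = 1/1728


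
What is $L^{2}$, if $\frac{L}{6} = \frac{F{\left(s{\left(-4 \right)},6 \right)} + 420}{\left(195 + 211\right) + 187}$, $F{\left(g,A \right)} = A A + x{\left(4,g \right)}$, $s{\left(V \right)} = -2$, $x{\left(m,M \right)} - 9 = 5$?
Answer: $\frac{7952400}{351649} \approx 22.615$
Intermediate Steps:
$x{\left(m,M \right)} = 14$ ($x{\left(m,M \right)} = 9 + 5 = 14$)
$F{\left(g,A \right)} = 14 + A^{2}$ ($F{\left(g,A \right)} = A A + 14 = A^{2} + 14 = 14 + A^{2}$)
$L = \frac{2820}{593}$ ($L = 6 \frac{\left(14 + 6^{2}\right) + 420}{\left(195 + 211\right) + 187} = 6 \frac{\left(14 + 36\right) + 420}{406 + 187} = 6 \frac{50 + 420}{593} = 6 \cdot 470 \cdot \frac{1}{593} = 6 \cdot \frac{470}{593} = \frac{2820}{593} \approx 4.7555$)
$L^{2} = \left(\frac{2820}{593}\right)^{2} = \frac{7952400}{351649}$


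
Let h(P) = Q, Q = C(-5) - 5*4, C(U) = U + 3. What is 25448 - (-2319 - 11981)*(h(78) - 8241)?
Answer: -118135452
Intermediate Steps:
C(U) = 3 + U
Q = -22 (Q = (3 - 5) - 5*4 = -2 - 20 = -22)
h(P) = -22
25448 - (-2319 - 11981)*(h(78) - 8241) = 25448 - (-2319 - 11981)*(-22 - 8241) = 25448 - (-14300)*(-8263) = 25448 - 1*118160900 = 25448 - 118160900 = -118135452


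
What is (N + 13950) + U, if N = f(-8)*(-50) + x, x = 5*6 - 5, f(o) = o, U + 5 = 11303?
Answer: 25673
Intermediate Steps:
U = 11298 (U = -5 + 11303 = 11298)
x = 25 (x = 30 - 5 = 25)
N = 425 (N = -8*(-50) + 25 = 400 + 25 = 425)
(N + 13950) + U = (425 + 13950) + 11298 = 14375 + 11298 = 25673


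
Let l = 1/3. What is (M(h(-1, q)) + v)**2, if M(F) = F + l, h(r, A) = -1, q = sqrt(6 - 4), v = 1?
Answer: 1/9 ≈ 0.11111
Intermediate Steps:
l = 1/3 (l = 1*(1/3) = 1/3 ≈ 0.33333)
q = sqrt(2) ≈ 1.4142
M(F) = 1/3 + F (M(F) = F + 1/3 = 1/3 + F)
(M(h(-1, q)) + v)**2 = ((1/3 - 1) + 1)**2 = (-2/3 + 1)**2 = (1/3)**2 = 1/9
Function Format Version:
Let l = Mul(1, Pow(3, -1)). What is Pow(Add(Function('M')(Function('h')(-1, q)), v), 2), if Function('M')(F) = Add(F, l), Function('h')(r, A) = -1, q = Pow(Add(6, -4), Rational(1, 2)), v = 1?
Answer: Rational(1, 9) ≈ 0.11111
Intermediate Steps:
l = Rational(1, 3) (l = Mul(1, Rational(1, 3)) = Rational(1, 3) ≈ 0.33333)
q = Pow(2, Rational(1, 2)) ≈ 1.4142
Function('M')(F) = Add(Rational(1, 3), F) (Function('M')(F) = Add(F, Rational(1, 3)) = Add(Rational(1, 3), F))
Pow(Add(Function('M')(Function('h')(-1, q)), v), 2) = Pow(Add(Add(Rational(1, 3), -1), 1), 2) = Pow(Add(Rational(-2, 3), 1), 2) = Pow(Rational(1, 3), 2) = Rational(1, 9)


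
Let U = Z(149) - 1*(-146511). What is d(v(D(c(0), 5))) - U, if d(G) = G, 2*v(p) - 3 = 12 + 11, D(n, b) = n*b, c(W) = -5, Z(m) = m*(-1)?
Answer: -146349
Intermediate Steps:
Z(m) = -m
D(n, b) = b*n
v(p) = 13 (v(p) = 3/2 + (12 + 11)/2 = 3/2 + (½)*23 = 3/2 + 23/2 = 13)
U = 146362 (U = -1*149 - 1*(-146511) = -149 + 146511 = 146362)
d(v(D(c(0), 5))) - U = 13 - 1*146362 = 13 - 146362 = -146349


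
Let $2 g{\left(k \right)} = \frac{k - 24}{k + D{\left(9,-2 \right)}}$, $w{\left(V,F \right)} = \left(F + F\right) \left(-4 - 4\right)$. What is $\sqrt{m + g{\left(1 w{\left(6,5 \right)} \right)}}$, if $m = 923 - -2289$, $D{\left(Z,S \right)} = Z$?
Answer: $\frac{2 \sqrt{4048846}}{71} \approx 56.681$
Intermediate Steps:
$w{\left(V,F \right)} = - 16 F$ ($w{\left(V,F \right)} = 2 F \left(-8\right) = - 16 F$)
$g{\left(k \right)} = \frac{-24 + k}{2 \left(9 + k\right)}$ ($g{\left(k \right)} = \frac{\left(k - 24\right) \frac{1}{k + 9}}{2} = \frac{\left(-24 + k\right) \frac{1}{9 + k}}{2} = \frac{\frac{1}{9 + k} \left(-24 + k\right)}{2} = \frac{-24 + k}{2 \left(9 + k\right)}$)
$m = 3212$ ($m = 923 + 2289 = 3212$)
$\sqrt{m + g{\left(1 w{\left(6,5 \right)} \right)}} = \sqrt{3212 + \frac{-24 + 1 \left(\left(-16\right) 5\right)}{2 \left(9 + 1 \left(\left(-16\right) 5\right)\right)}} = \sqrt{3212 + \frac{-24 + 1 \left(-80\right)}{2 \left(9 + 1 \left(-80\right)\right)}} = \sqrt{3212 + \frac{-24 - 80}{2 \left(9 - 80\right)}} = \sqrt{3212 + \frac{1}{2} \frac{1}{-71} \left(-104\right)} = \sqrt{3212 + \frac{1}{2} \left(- \frac{1}{71}\right) \left(-104\right)} = \sqrt{3212 + \frac{52}{71}} = \sqrt{\frac{228104}{71}} = \frac{2 \sqrt{4048846}}{71}$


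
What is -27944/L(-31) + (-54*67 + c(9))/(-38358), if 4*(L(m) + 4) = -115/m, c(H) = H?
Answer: 14768221453/1623822 ≈ 9094.7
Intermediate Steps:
L(m) = -4 - 115/(4*m) (L(m) = -4 + (-115/m)/4 = -4 - 115/(4*m))
-27944/L(-31) + (-54*67 + c(9))/(-38358) = -27944/(-4 - 115/4/(-31)) + (-54*67 + 9)/(-38358) = -27944/(-4 - 115/4*(-1/31)) + (-3618 + 9)*(-1/38358) = -27944/(-4 + 115/124) - 3609*(-1/38358) = -27944/(-381/124) + 401/4262 = -27944*(-124/381) + 401/4262 = 3465056/381 + 401/4262 = 14768221453/1623822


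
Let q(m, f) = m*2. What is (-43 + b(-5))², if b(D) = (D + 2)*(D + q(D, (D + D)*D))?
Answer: 4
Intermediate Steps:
q(m, f) = 2*m
b(D) = 3*D*(2 + D) (b(D) = (D + 2)*(D + 2*D) = (2 + D)*(3*D) = 3*D*(2 + D))
(-43 + b(-5))² = (-43 + 3*(-5)*(2 - 5))² = (-43 + 3*(-5)*(-3))² = (-43 + 45)² = 2² = 4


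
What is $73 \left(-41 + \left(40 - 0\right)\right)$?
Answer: $-73$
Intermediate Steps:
$73 \left(-41 + \left(40 - 0\right)\right) = 73 \left(-41 + \left(40 + 0\right)\right) = 73 \left(-41 + 40\right) = 73 \left(-1\right) = -73$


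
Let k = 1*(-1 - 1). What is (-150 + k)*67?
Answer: -10184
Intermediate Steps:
k = -2 (k = 1*(-2) = -2)
(-150 + k)*67 = (-150 - 2)*67 = -152*67 = -10184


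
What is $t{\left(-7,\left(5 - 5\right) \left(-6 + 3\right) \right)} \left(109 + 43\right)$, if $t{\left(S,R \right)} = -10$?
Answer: $-1520$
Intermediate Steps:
$t{\left(-7,\left(5 - 5\right) \left(-6 + 3\right) \right)} \left(109 + 43\right) = - 10 \left(109 + 43\right) = \left(-10\right) 152 = -1520$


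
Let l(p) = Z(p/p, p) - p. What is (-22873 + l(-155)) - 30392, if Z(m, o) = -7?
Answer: -53117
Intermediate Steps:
l(p) = -7 - p
(-22873 + l(-155)) - 30392 = (-22873 + (-7 - 1*(-155))) - 30392 = (-22873 + (-7 + 155)) - 30392 = (-22873 + 148) - 30392 = -22725 - 30392 = -53117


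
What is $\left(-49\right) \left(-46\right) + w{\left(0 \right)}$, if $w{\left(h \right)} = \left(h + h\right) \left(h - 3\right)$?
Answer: $2254$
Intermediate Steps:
$w{\left(h \right)} = 2 h \left(-3 + h\right)$
$\left(-49\right) \left(-46\right) + w{\left(0 \right)} = \left(-49\right) \left(-46\right) + 2 \cdot 0 \left(-3 + 0\right) = 2254 + 2 \cdot 0 \left(-3\right) = 2254 + 0 = 2254$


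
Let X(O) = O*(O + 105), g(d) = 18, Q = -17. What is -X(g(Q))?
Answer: -2214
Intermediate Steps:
X(O) = O*(105 + O)
-X(g(Q)) = -18*(105 + 18) = -18*123 = -1*2214 = -2214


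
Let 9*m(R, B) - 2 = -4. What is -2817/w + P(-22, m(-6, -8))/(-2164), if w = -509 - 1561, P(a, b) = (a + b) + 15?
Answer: 3055469/2239740 ≈ 1.3642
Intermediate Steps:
m(R, B) = -2/9 (m(R, B) = 2/9 + (1/9)*(-4) = 2/9 - 4/9 = -2/9)
P(a, b) = 15 + a + b
w = -2070
-2817/w + P(-22, m(-6, -8))/(-2164) = -2817/(-2070) + (15 - 22 - 2/9)/(-2164) = -2817*(-1/2070) - 65/9*(-1/2164) = 313/230 + 65/19476 = 3055469/2239740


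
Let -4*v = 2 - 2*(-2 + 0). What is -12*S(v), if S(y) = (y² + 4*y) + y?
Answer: 63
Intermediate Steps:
v = -3/2 (v = -(2 - 2*(-2 + 0))/4 = -(2 - 2*(-2))/4 = -(2 + 4)/4 = -¼*6 = -3/2 ≈ -1.5000)
S(y) = y² + 5*y
-12*S(v) = -(-18)*(5 - 3/2) = -(-18)*7/2 = -12*(-21/4) = 63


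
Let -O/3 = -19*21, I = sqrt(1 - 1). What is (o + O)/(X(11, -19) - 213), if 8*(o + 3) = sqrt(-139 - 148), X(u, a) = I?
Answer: -398/71 - I*sqrt(287)/1704 ≈ -5.6056 - 0.009942*I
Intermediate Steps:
I = 0 (I = sqrt(0) = 0)
X(u, a) = 0
O = 1197 (O = -(-57)*21 = -3*(-399) = 1197)
o = -3 + I*sqrt(287)/8 (o = -3 + sqrt(-139 - 148)/8 = -3 + sqrt(-287)/8 = -3 + (I*sqrt(287))/8 = -3 + I*sqrt(287)/8 ≈ -3.0 + 2.1176*I)
(o + O)/(X(11, -19) - 213) = ((-3 + I*sqrt(287)/8) + 1197)/(0 - 213) = (1194 + I*sqrt(287)/8)/(-213) = (1194 + I*sqrt(287)/8)*(-1/213) = -398/71 - I*sqrt(287)/1704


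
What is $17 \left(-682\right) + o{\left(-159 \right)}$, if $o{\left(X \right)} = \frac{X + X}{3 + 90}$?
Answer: $- \frac{359520}{31} \approx -11597.0$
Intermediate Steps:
$o{\left(X \right)} = \frac{2 X}{93}$
$17 \left(-682\right) + o{\left(-159 \right)} = 17 \left(-682\right) + \frac{2}{93} \left(-159\right) = -11594 - \frac{106}{31} = - \frac{359520}{31}$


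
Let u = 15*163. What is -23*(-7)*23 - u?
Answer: 1258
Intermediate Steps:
u = 2445
-23*(-7)*23 - u = -23*(-7)*23 - 1*2445 = 161*23 - 2445 = 3703 - 2445 = 1258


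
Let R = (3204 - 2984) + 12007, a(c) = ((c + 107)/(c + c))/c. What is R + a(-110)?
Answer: 295893397/24200 ≈ 12227.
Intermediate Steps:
a(c) = (107 + c)/(2*c²) (a(c) = ((107 + c)/((2*c)))/c = ((107 + c)*(1/(2*c)))/c = ((107 + c)/(2*c))/c = (107 + c)/(2*c²))
R = 12227 (R = 220 + 12007 = 12227)
R + a(-110) = 12227 + (½)*(107 - 110)/(-110)² = 12227 + (½)*(1/12100)*(-3) = 12227 - 3/24200 = 295893397/24200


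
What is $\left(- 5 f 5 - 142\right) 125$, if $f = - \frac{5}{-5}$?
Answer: $-20875$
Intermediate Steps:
$f = 1$ ($f = \left(-5\right) \left(- \frac{1}{5}\right) = 1$)
$\left(- 5 f 5 - 142\right) 125 = \left(\left(-5\right) 1 \cdot 5 - 142\right) 125 = \left(\left(-5\right) 5 - 142\right) 125 = \left(-25 - 142\right) 125 = \left(-167\right) 125 = -20875$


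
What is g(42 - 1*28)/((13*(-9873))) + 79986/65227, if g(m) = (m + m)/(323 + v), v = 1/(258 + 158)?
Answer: 106111379764690/86531777811099 ≈ 1.2263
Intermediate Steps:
v = 1/416 ≈ 0.0024038
g(m) = 832*m/134369 (g(m) = (m + m)/(323 + 1/416) = (2*m)/(134369/416) = (2*m)*(416/134369) = 832*m/134369)
g(42 - 1*28)/((13*(-9873))) + 79986/65227 = (832*(42 - 1*28)/134369)/((13*(-9873))) + 79986/65227 = (832*(42 - 28)/134369)/(-128349) + 79986*(1/65227) = ((832/134369)*14)*(-1/128349) + 79986/65227 = (11648/134369)*(-1/128349) + 79986/65227 = -896/1326625137 + 79986/65227 = 106111379764690/86531777811099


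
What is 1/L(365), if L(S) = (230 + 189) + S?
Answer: 1/784 ≈ 0.0012755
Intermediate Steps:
L(S) = 419 + S
1/L(365) = 1/(419 + 365) = 1/784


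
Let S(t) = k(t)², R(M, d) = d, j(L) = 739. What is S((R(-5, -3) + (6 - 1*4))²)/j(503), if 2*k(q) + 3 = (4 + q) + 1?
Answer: 9/2956 ≈ 0.0030447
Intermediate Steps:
k(q) = 1 + q/2 (k(q) = -3/2 + ((4 + q) + 1)/2 = -3/2 + (5 + q)/2 = -3/2 + (5/2 + q/2) = 1 + q/2)
S(t) = (1 + t/2)²
S((R(-5, -3) + (6 - 1*4))²)/j(503) = ((2 + (-3 + (6 - 1*4))²)²/4)/739 = ((2 + (-3 + (6 - 4))²)²/4)*(1/739) = ((2 + (-3 + 2)²)²/4)*(1/739) = ((2 + (-1)²)²/4)*(1/739) = ((2 + 1)²/4)*(1/739) = ((¼)*3²)*(1/739) = ((¼)*9)*(1/739) = (9/4)*(1/739) = 9/2956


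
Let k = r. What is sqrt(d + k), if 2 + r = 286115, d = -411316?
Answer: I*sqrt(125203) ≈ 353.84*I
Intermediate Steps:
r = 286113 (r = -2 + 286115 = 286113)
k = 286113
sqrt(d + k) = sqrt(-411316 + 286113) = sqrt(-125203) = I*sqrt(125203)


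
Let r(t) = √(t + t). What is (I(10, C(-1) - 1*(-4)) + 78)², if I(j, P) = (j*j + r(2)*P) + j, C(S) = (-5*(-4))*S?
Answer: 24336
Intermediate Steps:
r(t) = √2*√t (r(t) = √(2*t) = √2*√t)
C(S) = 20*S
I(j, P) = j + j² + 2*P (I(j, P) = (j*j + (√2*√2)*P) + j = (j² + 2*P) + j = j + j² + 2*P)
(I(10, C(-1) - 1*(-4)) + 78)² = ((10 + 10² + 2*(20*(-1) - 1*(-4))) + 78)² = ((10 + 100 + 2*(-20 + 4)) + 78)² = ((10 + 100 + 2*(-16)) + 78)² = ((10 + 100 - 32) + 78)² = (78 + 78)² = 156² = 24336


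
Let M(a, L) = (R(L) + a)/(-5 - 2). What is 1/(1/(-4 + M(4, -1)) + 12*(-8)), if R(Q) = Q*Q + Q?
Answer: -32/3079 ≈ -0.010393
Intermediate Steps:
R(Q) = Q + Q² (R(Q) = Q² + Q = Q + Q²)
M(a, L) = -a/7 - L*(1 + L)/7 (M(a, L) = (L*(1 + L) + a)/(-5 - 2) = (a + L*(1 + L))/(-7) = (a + L*(1 + L))*(-⅐) = -a/7 - L*(1 + L)/7)
1/(1/(-4 + M(4, -1)) + 12*(-8)) = 1/(1/(-4 + (-⅐*4 - ⅐*(-1)*(1 - 1))) + 12*(-8)) = 1/(1/(-4 + (-4/7 - ⅐*(-1)*0)) - 96) = 1/(1/(-4 + (-4/7 + 0)) - 96) = 1/(1/(-4 - 4/7) - 96) = 1/(1/(-32/7) - 96) = 1/(-7/32 - 96) = 1/(-3079/32) = -32/3079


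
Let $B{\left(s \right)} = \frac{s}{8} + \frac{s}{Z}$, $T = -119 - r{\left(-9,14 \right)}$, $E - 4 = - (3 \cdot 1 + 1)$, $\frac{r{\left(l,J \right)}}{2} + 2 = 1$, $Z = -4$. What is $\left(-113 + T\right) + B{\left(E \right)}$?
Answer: $-230$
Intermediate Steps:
$r{\left(l,J \right)} = -2$ ($r{\left(l,J \right)} = -4 + 2 \cdot 1 = -4 + 2 = -2$)
$E = 0$ ($E = 4 - \left(3 \cdot 1 + 1\right) = 4 - \left(3 + 1\right) = 4 - 4 = 0$)
$T = -117$ ($T = -119 - -2 = -119 + 2 = -117$)
$B{\left(s \right)} = - \frac{s}{8}$ ($B{\left(s \right)} = \frac{s}{8} + \frac{s}{-4} = s \frac{1}{8} + s \left(- \frac{1}{4}\right) = \frac{s}{8} - \frac{s}{4} = - \frac{s}{8}$)
$\left(-113 + T\right) + B{\left(E \right)} = \left(-113 - 117\right) - 0 = -230 + 0 = -230$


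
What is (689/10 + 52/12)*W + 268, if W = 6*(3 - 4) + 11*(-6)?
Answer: -25024/5 ≈ -5004.8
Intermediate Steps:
W = -72 (W = 6*(-1) - 66 = -6 - 66 = -72)
(689/10 + 52/12)*W + 268 = (689/10 + 52/12)*(-72) + 268 = (689*(⅒) + 52*(1/12))*(-72) + 268 = (689/10 + 13/3)*(-72) + 268 = (2197/30)*(-72) + 268 = -26364/5 + 268 = -25024/5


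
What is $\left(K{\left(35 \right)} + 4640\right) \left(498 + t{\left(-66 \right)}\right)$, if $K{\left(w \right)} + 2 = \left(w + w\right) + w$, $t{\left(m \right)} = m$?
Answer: $2048976$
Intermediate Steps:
$K{\left(w \right)} = -2 + 3 w$ ($K{\left(w \right)} = -2 + \left(\left(w + w\right) + w\right) = -2 + \left(2 w + w\right) = -2 + 3 w$)
$\left(K{\left(35 \right)} + 4640\right) \left(498 + t{\left(-66 \right)}\right) = \left(\left(-2 + 3 \cdot 35\right) + 4640\right) \left(498 - 66\right) = \left(\left(-2 + 105\right) + 4640\right) 432 = \left(103 + 4640\right) 432 = 4743 \cdot 432 = 2048976$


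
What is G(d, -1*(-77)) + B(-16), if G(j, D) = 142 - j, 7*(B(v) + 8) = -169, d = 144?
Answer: -239/7 ≈ -34.143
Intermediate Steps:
B(v) = -225/7 (B(v) = -8 + (1/7)*(-169) = -8 - 169/7 = -225/7)
G(d, -1*(-77)) + B(-16) = (142 - 1*144) - 225/7 = (142 - 144) - 225/7 = -2 - 225/7 = -239/7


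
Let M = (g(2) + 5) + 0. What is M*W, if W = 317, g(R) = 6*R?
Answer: 5389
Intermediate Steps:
M = 17 (M = (6*2 + 5) + 0 = (12 + 5) + 0 = 17 + 0 = 17)
M*W = 17*317 = 5389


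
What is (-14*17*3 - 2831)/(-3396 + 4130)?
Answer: -3545/734 ≈ -4.8297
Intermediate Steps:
(-14*17*3 - 2831)/(-3396 + 4130) = (-238*3 - 2831)/734 = (-714 - 2831)*(1/734) = -3545*1/734 = -3545/734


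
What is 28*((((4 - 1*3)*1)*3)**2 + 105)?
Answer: 3192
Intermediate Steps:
28*((((4 - 1*3)*1)*3)**2 + 105) = 28*((((4 - 3)*1)*3)**2 + 105) = 28*(((1*1)*3)**2 + 105) = 28*((1*3)**2 + 105) = 28*(3**2 + 105) = 28*(9 + 105) = 28*114 = 3192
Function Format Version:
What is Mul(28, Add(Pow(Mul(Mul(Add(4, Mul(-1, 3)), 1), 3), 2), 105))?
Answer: 3192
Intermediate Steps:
Mul(28, Add(Pow(Mul(Mul(Add(4, Mul(-1, 3)), 1), 3), 2), 105)) = Mul(28, Add(Pow(Mul(Mul(Add(4, -3), 1), 3), 2), 105)) = Mul(28, Add(Pow(Mul(Mul(1, 1), 3), 2), 105)) = Mul(28, Add(Pow(Mul(1, 3), 2), 105)) = Mul(28, Add(Pow(3, 2), 105)) = Mul(28, Add(9, 105)) = Mul(28, 114) = 3192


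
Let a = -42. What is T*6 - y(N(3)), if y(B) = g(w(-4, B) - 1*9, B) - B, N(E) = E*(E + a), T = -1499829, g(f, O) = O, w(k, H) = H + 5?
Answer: -8998974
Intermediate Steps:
w(k, H) = 5 + H
N(E) = E*(-42 + E) (N(E) = E*(E - 42) = E*(-42 + E))
y(B) = 0 (y(B) = B - B = 0)
T*6 - y(N(3)) = -1499829*6 - 1*0 = -8998974 + 0 = -8998974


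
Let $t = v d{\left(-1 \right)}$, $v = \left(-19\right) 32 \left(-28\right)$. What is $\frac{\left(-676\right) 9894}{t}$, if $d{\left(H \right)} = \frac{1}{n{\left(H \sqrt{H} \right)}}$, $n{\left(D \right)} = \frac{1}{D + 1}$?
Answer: $- \frac{836043}{4256} - \frac{836043 i}{4256} \approx -196.44 - 196.44 i$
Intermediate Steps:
$n{\left(D \right)} = \frac{1}{1 + D}$
$d{\left(H \right)} = 1 + H^{\frac{3}{2}}$ ($d{\left(H \right)} = \frac{1}{\frac{1}{1 + H \sqrt{H}}} = \frac{1}{\frac{1}{1 + H^{\frac{3}{2}}}} = 1 + H^{\frac{3}{2}}$)
$v = 17024$ ($v = \left(-608\right) \left(-28\right) = 17024$)
$t = 17024 - 17024 i$ ($t = 17024 \left(1 + \left(-1\right)^{\frac{3}{2}}\right) = 17024 \left(1 - i\right) = 17024 - 17024 i \approx 17024.0 - 17024.0 i$)
$\frac{\left(-676\right) 9894}{t} = \frac{\left(-676\right) 9894}{17024 - 17024 i} = - 6688344 \frac{17024 + 17024 i}{579633152} = - \frac{836043 \left(17024 + 17024 i\right)}{72454144}$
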